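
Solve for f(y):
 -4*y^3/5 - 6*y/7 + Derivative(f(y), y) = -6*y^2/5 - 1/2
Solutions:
 f(y) = C1 + y^4/5 - 2*y^3/5 + 3*y^2/7 - y/2


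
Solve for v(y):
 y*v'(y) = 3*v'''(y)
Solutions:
 v(y) = C1 + Integral(C2*airyai(3^(2/3)*y/3) + C3*airybi(3^(2/3)*y/3), y)


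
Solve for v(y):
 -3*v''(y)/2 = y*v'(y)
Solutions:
 v(y) = C1 + C2*erf(sqrt(3)*y/3)


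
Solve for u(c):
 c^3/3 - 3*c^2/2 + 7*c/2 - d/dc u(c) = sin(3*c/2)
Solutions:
 u(c) = C1 + c^4/12 - c^3/2 + 7*c^2/4 + 2*cos(3*c/2)/3


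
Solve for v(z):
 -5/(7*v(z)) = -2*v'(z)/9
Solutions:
 v(z) = -sqrt(C1 + 315*z)/7
 v(z) = sqrt(C1 + 315*z)/7


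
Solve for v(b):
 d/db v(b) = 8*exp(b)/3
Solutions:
 v(b) = C1 + 8*exp(b)/3


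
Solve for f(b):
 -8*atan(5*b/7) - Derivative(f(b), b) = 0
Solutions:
 f(b) = C1 - 8*b*atan(5*b/7) + 28*log(25*b^2 + 49)/5


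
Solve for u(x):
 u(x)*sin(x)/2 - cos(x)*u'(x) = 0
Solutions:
 u(x) = C1/sqrt(cos(x))


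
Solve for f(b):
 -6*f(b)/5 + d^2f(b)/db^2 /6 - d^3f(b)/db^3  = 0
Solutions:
 f(b) = C1*exp(b*(5*5^(1/3)/(108*sqrt(26229) + 17491)^(1/3) + 10 + 5^(2/3)*(108*sqrt(26229) + 17491)^(1/3))/180)*sin(sqrt(3)*5^(1/3)*b*(-5^(1/3)*(108*sqrt(26229) + 17491)^(1/3) + 5/(108*sqrt(26229) + 17491)^(1/3))/180) + C2*exp(b*(5*5^(1/3)/(108*sqrt(26229) + 17491)^(1/3) + 10 + 5^(2/3)*(108*sqrt(26229) + 17491)^(1/3))/180)*cos(sqrt(3)*5^(1/3)*b*(-5^(1/3)*(108*sqrt(26229) + 17491)^(1/3) + 5/(108*sqrt(26229) + 17491)^(1/3))/180) + C3*exp(b*(-5^(2/3)*(108*sqrt(26229) + 17491)^(1/3) - 5*5^(1/3)/(108*sqrt(26229) + 17491)^(1/3) + 5)/90)


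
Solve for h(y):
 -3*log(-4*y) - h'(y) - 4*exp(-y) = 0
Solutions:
 h(y) = C1 - 3*y*log(-y) + 3*y*(1 - 2*log(2)) + 4*exp(-y)


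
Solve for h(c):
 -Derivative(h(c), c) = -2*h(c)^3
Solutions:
 h(c) = -sqrt(2)*sqrt(-1/(C1 + 2*c))/2
 h(c) = sqrt(2)*sqrt(-1/(C1 + 2*c))/2


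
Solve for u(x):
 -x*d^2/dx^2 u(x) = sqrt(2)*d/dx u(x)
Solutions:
 u(x) = C1 + C2*x^(1 - sqrt(2))


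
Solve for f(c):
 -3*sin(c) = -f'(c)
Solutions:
 f(c) = C1 - 3*cos(c)


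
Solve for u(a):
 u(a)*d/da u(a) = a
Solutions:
 u(a) = -sqrt(C1 + a^2)
 u(a) = sqrt(C1 + a^2)


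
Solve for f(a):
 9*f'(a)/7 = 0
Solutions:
 f(a) = C1


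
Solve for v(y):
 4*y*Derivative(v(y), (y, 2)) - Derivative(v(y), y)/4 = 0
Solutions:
 v(y) = C1 + C2*y^(17/16)


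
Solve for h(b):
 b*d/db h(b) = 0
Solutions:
 h(b) = C1


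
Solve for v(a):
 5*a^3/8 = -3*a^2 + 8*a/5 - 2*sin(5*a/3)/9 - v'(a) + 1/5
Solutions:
 v(a) = C1 - 5*a^4/32 - a^3 + 4*a^2/5 + a/5 + 2*cos(5*a/3)/15


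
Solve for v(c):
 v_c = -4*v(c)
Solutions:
 v(c) = C1*exp(-4*c)


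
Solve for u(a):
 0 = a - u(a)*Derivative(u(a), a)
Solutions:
 u(a) = -sqrt(C1 + a^2)
 u(a) = sqrt(C1 + a^2)


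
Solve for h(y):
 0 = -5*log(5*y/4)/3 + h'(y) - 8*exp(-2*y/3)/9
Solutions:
 h(y) = C1 + 5*y*log(y)/3 + 5*y*(-2*log(2) - 1 + log(5))/3 - 4*exp(-2*y/3)/3


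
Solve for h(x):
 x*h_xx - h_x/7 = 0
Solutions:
 h(x) = C1 + C2*x^(8/7)


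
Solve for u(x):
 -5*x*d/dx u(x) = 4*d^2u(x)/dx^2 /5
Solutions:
 u(x) = C1 + C2*erf(5*sqrt(2)*x/4)


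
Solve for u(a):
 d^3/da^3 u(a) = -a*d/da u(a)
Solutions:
 u(a) = C1 + Integral(C2*airyai(-a) + C3*airybi(-a), a)


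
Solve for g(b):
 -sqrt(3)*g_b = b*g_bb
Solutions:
 g(b) = C1 + C2*b^(1 - sqrt(3))


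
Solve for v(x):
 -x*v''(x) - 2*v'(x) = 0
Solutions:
 v(x) = C1 + C2/x


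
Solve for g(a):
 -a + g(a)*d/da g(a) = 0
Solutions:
 g(a) = -sqrt(C1 + a^2)
 g(a) = sqrt(C1 + a^2)


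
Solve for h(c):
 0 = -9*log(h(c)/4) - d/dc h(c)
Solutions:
 -Integral(1/(-log(_y) + 2*log(2)), (_y, h(c)))/9 = C1 - c


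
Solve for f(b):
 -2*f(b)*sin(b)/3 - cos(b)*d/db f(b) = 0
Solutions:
 f(b) = C1*cos(b)^(2/3)


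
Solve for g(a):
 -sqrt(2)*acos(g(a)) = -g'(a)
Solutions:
 Integral(1/acos(_y), (_y, g(a))) = C1 + sqrt(2)*a


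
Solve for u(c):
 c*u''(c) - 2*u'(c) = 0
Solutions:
 u(c) = C1 + C2*c^3


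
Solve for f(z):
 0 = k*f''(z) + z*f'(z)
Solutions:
 f(z) = C1 + C2*sqrt(k)*erf(sqrt(2)*z*sqrt(1/k)/2)


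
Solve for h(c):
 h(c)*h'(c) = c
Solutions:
 h(c) = -sqrt(C1 + c^2)
 h(c) = sqrt(C1 + c^2)


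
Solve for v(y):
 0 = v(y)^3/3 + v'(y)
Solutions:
 v(y) = -sqrt(6)*sqrt(-1/(C1 - y))/2
 v(y) = sqrt(6)*sqrt(-1/(C1 - y))/2


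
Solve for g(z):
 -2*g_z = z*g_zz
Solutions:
 g(z) = C1 + C2/z


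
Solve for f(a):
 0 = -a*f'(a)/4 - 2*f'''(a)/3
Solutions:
 f(a) = C1 + Integral(C2*airyai(-3^(1/3)*a/2) + C3*airybi(-3^(1/3)*a/2), a)


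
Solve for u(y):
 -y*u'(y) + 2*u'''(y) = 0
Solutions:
 u(y) = C1 + Integral(C2*airyai(2^(2/3)*y/2) + C3*airybi(2^(2/3)*y/2), y)


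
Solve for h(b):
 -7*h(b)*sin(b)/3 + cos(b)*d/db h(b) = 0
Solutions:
 h(b) = C1/cos(b)^(7/3)


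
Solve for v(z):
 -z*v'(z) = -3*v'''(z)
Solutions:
 v(z) = C1 + Integral(C2*airyai(3^(2/3)*z/3) + C3*airybi(3^(2/3)*z/3), z)


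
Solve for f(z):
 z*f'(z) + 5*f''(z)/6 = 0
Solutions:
 f(z) = C1 + C2*erf(sqrt(15)*z/5)


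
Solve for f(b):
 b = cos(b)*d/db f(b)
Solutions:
 f(b) = C1 + Integral(b/cos(b), b)


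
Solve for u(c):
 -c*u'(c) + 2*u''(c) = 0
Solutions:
 u(c) = C1 + C2*erfi(c/2)


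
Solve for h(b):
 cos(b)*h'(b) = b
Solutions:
 h(b) = C1 + Integral(b/cos(b), b)


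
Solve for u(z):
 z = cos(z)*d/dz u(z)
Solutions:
 u(z) = C1 + Integral(z/cos(z), z)


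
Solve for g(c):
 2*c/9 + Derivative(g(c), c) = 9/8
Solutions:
 g(c) = C1 - c^2/9 + 9*c/8


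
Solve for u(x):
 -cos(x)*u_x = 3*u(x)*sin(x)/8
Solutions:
 u(x) = C1*cos(x)^(3/8)


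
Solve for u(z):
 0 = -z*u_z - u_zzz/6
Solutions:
 u(z) = C1 + Integral(C2*airyai(-6^(1/3)*z) + C3*airybi(-6^(1/3)*z), z)


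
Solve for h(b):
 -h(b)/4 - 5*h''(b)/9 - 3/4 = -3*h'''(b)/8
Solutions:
 h(b) = C1*exp(b*(-(243*sqrt(915441) + 241147)^(1/3) - 1600/(243*sqrt(915441) + 241147)^(1/3) + 80)/162)*sin(sqrt(3)*b*(-(243*sqrt(915441) + 241147)^(1/3) + 1600/(243*sqrt(915441) + 241147)^(1/3))/162) + C2*exp(b*(-(243*sqrt(915441) + 241147)^(1/3) - 1600/(243*sqrt(915441) + 241147)^(1/3) + 80)/162)*cos(sqrt(3)*b*(-(243*sqrt(915441) + 241147)^(1/3) + 1600/(243*sqrt(915441) + 241147)^(1/3))/162) + C3*exp(b*(1600/(243*sqrt(915441) + 241147)^(1/3) + 40 + (243*sqrt(915441) + 241147)^(1/3))/81) - 3


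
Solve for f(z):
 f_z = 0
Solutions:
 f(z) = C1


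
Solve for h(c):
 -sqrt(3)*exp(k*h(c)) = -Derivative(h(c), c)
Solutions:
 h(c) = Piecewise((log(-1/(C1*k + sqrt(3)*c*k))/k, Ne(k, 0)), (nan, True))
 h(c) = Piecewise((C1 + sqrt(3)*c, Eq(k, 0)), (nan, True))


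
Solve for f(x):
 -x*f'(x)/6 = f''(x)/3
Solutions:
 f(x) = C1 + C2*erf(x/2)


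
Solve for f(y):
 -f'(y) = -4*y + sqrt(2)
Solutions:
 f(y) = C1 + 2*y^2 - sqrt(2)*y


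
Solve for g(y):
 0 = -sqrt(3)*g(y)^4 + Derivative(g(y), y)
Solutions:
 g(y) = (-1/(C1 + 3*sqrt(3)*y))^(1/3)
 g(y) = (-1/(C1 + sqrt(3)*y))^(1/3)*(-3^(2/3) - 3*3^(1/6)*I)/6
 g(y) = (-1/(C1 + sqrt(3)*y))^(1/3)*(-3^(2/3) + 3*3^(1/6)*I)/6


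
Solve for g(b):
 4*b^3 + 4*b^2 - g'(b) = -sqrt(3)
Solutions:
 g(b) = C1 + b^4 + 4*b^3/3 + sqrt(3)*b


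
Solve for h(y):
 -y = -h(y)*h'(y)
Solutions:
 h(y) = -sqrt(C1 + y^2)
 h(y) = sqrt(C1 + y^2)


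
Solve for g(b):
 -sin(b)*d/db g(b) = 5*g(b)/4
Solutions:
 g(b) = C1*(cos(b) + 1)^(5/8)/(cos(b) - 1)^(5/8)


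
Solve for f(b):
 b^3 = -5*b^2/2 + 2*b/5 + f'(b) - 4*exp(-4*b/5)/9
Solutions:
 f(b) = C1 + b^4/4 + 5*b^3/6 - b^2/5 - 5*exp(-4*b/5)/9


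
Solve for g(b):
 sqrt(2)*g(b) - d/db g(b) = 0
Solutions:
 g(b) = C1*exp(sqrt(2)*b)


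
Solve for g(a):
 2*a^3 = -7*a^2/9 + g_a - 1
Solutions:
 g(a) = C1 + a^4/2 + 7*a^3/27 + a


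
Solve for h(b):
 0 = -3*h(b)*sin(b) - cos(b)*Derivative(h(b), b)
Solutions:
 h(b) = C1*cos(b)^3


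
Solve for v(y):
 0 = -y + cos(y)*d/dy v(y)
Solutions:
 v(y) = C1 + Integral(y/cos(y), y)


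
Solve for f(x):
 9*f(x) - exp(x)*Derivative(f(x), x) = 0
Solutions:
 f(x) = C1*exp(-9*exp(-x))


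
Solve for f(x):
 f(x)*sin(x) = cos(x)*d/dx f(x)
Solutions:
 f(x) = C1/cos(x)


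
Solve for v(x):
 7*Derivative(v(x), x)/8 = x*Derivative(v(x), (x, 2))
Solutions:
 v(x) = C1 + C2*x^(15/8)


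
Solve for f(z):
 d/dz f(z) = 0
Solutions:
 f(z) = C1


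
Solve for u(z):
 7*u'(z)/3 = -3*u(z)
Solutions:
 u(z) = C1*exp(-9*z/7)


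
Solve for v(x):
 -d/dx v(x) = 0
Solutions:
 v(x) = C1


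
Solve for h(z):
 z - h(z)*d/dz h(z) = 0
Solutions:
 h(z) = -sqrt(C1 + z^2)
 h(z) = sqrt(C1 + z^2)


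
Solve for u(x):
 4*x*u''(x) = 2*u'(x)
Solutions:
 u(x) = C1 + C2*x^(3/2)


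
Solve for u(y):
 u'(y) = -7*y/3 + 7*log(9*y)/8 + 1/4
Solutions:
 u(y) = C1 - 7*y^2/6 + 7*y*log(y)/8 - 5*y/8 + 7*y*log(3)/4


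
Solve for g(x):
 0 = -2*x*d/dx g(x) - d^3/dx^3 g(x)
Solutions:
 g(x) = C1 + Integral(C2*airyai(-2^(1/3)*x) + C3*airybi(-2^(1/3)*x), x)


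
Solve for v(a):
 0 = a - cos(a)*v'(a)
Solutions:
 v(a) = C1 + Integral(a/cos(a), a)


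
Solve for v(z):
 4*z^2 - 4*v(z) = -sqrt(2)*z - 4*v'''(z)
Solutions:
 v(z) = C3*exp(z) + z^2 + sqrt(2)*z/4 + (C1*sin(sqrt(3)*z/2) + C2*cos(sqrt(3)*z/2))*exp(-z/2)


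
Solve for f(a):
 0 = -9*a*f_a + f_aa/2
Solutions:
 f(a) = C1 + C2*erfi(3*a)


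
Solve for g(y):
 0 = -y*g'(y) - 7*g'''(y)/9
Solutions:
 g(y) = C1 + Integral(C2*airyai(-21^(2/3)*y/7) + C3*airybi(-21^(2/3)*y/7), y)


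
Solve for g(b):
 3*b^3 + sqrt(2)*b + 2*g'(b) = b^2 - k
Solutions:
 g(b) = C1 - 3*b^4/8 + b^3/6 - sqrt(2)*b^2/4 - b*k/2


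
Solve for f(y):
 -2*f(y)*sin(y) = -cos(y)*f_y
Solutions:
 f(y) = C1/cos(y)^2


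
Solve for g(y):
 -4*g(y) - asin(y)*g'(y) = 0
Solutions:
 g(y) = C1*exp(-4*Integral(1/asin(y), y))


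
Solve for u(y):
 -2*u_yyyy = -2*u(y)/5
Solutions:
 u(y) = C1*exp(-5^(3/4)*y/5) + C2*exp(5^(3/4)*y/5) + C3*sin(5^(3/4)*y/5) + C4*cos(5^(3/4)*y/5)


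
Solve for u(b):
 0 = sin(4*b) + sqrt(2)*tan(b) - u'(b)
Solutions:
 u(b) = C1 - sqrt(2)*log(cos(b)) - cos(4*b)/4


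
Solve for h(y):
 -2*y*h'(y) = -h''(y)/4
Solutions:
 h(y) = C1 + C2*erfi(2*y)


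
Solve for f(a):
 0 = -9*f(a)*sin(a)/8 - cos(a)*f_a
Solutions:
 f(a) = C1*cos(a)^(9/8)


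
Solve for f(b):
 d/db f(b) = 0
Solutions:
 f(b) = C1


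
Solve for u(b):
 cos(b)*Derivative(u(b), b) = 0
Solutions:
 u(b) = C1


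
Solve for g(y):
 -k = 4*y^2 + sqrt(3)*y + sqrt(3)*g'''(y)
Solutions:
 g(y) = C1 + C2*y + C3*y^2 - sqrt(3)*k*y^3/18 - sqrt(3)*y^5/45 - y^4/24


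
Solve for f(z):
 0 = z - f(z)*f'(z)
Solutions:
 f(z) = -sqrt(C1 + z^2)
 f(z) = sqrt(C1 + z^2)


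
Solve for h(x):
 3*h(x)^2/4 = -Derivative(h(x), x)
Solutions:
 h(x) = 4/(C1 + 3*x)


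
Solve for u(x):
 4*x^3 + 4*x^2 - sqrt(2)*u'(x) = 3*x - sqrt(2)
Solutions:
 u(x) = C1 + sqrt(2)*x^4/2 + 2*sqrt(2)*x^3/3 - 3*sqrt(2)*x^2/4 + x


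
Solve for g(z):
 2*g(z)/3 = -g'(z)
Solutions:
 g(z) = C1*exp(-2*z/3)


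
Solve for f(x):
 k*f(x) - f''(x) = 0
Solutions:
 f(x) = C1*exp(-sqrt(k)*x) + C2*exp(sqrt(k)*x)


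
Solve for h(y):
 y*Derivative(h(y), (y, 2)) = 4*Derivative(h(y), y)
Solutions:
 h(y) = C1 + C2*y^5


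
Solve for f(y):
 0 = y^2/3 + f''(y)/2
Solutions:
 f(y) = C1 + C2*y - y^4/18


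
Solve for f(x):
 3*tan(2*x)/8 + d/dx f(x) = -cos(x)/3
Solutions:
 f(x) = C1 + 3*log(cos(2*x))/16 - sin(x)/3


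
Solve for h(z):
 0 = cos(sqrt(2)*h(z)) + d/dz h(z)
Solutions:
 h(z) = sqrt(2)*(pi - asin((exp(2*sqrt(2)*C1) + exp(2*sqrt(2)*z))/(exp(2*sqrt(2)*C1) - exp(2*sqrt(2)*z))))/2
 h(z) = sqrt(2)*asin((exp(2*sqrt(2)*C1) + exp(2*sqrt(2)*z))/(exp(2*sqrt(2)*C1) - exp(2*sqrt(2)*z)))/2


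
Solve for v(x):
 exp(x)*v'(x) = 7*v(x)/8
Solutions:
 v(x) = C1*exp(-7*exp(-x)/8)


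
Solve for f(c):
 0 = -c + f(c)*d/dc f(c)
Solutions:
 f(c) = -sqrt(C1 + c^2)
 f(c) = sqrt(C1 + c^2)


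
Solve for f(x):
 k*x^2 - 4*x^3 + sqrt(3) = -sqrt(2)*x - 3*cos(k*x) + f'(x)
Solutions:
 f(x) = C1 + k*x^3/3 - x^4 + sqrt(2)*x^2/2 + sqrt(3)*x + 3*sin(k*x)/k


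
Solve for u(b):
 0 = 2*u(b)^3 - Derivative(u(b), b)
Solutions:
 u(b) = -sqrt(2)*sqrt(-1/(C1 + 2*b))/2
 u(b) = sqrt(2)*sqrt(-1/(C1 + 2*b))/2


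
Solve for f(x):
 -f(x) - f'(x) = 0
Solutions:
 f(x) = C1*exp(-x)


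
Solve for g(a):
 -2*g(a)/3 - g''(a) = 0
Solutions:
 g(a) = C1*sin(sqrt(6)*a/3) + C2*cos(sqrt(6)*a/3)


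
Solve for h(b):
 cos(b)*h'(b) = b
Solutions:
 h(b) = C1 + Integral(b/cos(b), b)


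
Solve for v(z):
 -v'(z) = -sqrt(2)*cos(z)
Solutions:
 v(z) = C1 + sqrt(2)*sin(z)


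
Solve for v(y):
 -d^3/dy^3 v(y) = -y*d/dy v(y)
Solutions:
 v(y) = C1 + Integral(C2*airyai(y) + C3*airybi(y), y)


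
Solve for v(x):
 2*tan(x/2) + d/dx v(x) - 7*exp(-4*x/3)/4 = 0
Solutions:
 v(x) = C1 - 2*log(tan(x/2)^2 + 1) - 21*exp(-4*x/3)/16


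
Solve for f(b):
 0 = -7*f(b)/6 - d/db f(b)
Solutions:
 f(b) = C1*exp(-7*b/6)


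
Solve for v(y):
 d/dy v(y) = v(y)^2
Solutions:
 v(y) = -1/(C1 + y)


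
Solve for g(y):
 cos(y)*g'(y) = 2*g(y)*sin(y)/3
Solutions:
 g(y) = C1/cos(y)^(2/3)


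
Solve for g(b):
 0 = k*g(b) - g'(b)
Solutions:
 g(b) = C1*exp(b*k)


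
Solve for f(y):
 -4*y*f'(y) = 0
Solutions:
 f(y) = C1


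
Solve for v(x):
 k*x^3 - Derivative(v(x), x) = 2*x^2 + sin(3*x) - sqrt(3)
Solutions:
 v(x) = C1 + k*x^4/4 - 2*x^3/3 + sqrt(3)*x + cos(3*x)/3


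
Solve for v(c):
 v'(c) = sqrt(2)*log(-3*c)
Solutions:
 v(c) = C1 + sqrt(2)*c*log(-c) + sqrt(2)*c*(-1 + log(3))


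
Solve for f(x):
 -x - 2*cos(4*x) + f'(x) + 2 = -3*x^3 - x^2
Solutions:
 f(x) = C1 - 3*x^4/4 - x^3/3 + x^2/2 - 2*x + sin(4*x)/2


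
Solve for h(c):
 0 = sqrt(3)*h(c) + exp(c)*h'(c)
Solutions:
 h(c) = C1*exp(sqrt(3)*exp(-c))


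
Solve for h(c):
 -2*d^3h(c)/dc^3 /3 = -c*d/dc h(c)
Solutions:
 h(c) = C1 + Integral(C2*airyai(2^(2/3)*3^(1/3)*c/2) + C3*airybi(2^(2/3)*3^(1/3)*c/2), c)


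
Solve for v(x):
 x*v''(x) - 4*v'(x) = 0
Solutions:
 v(x) = C1 + C2*x^5


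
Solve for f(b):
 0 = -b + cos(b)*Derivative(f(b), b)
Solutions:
 f(b) = C1 + Integral(b/cos(b), b)


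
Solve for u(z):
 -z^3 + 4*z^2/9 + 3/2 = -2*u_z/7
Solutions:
 u(z) = C1 + 7*z^4/8 - 14*z^3/27 - 21*z/4


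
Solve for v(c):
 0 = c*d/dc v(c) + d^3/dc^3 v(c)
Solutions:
 v(c) = C1 + Integral(C2*airyai(-c) + C3*airybi(-c), c)


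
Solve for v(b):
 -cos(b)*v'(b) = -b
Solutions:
 v(b) = C1 + Integral(b/cos(b), b)


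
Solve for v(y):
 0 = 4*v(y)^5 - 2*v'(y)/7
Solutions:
 v(y) = -(-1/(C1 + 56*y))^(1/4)
 v(y) = (-1/(C1 + 56*y))^(1/4)
 v(y) = -I*(-1/(C1 + 56*y))^(1/4)
 v(y) = I*(-1/(C1 + 56*y))^(1/4)


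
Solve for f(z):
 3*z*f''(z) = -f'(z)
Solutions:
 f(z) = C1 + C2*z^(2/3)


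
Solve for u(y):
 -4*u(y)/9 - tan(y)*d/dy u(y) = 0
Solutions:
 u(y) = C1/sin(y)^(4/9)


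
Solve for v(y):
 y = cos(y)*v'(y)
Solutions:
 v(y) = C1 + Integral(y/cos(y), y)


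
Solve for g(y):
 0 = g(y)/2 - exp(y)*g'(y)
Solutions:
 g(y) = C1*exp(-exp(-y)/2)


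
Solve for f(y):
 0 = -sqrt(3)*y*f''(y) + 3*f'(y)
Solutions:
 f(y) = C1 + C2*y^(1 + sqrt(3))


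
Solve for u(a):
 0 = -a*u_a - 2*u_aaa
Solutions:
 u(a) = C1 + Integral(C2*airyai(-2^(2/3)*a/2) + C3*airybi(-2^(2/3)*a/2), a)


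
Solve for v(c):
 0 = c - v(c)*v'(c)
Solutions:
 v(c) = -sqrt(C1 + c^2)
 v(c) = sqrt(C1 + c^2)


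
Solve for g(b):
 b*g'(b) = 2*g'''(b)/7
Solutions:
 g(b) = C1 + Integral(C2*airyai(2^(2/3)*7^(1/3)*b/2) + C3*airybi(2^(2/3)*7^(1/3)*b/2), b)


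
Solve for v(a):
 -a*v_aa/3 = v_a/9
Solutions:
 v(a) = C1 + C2*a^(2/3)


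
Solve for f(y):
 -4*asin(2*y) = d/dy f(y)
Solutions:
 f(y) = C1 - 4*y*asin(2*y) - 2*sqrt(1 - 4*y^2)


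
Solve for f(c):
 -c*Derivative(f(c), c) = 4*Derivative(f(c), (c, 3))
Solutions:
 f(c) = C1 + Integral(C2*airyai(-2^(1/3)*c/2) + C3*airybi(-2^(1/3)*c/2), c)


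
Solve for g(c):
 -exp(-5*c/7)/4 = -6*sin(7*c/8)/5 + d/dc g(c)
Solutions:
 g(c) = C1 - 48*cos(7*c/8)/35 + 7*exp(-5*c/7)/20


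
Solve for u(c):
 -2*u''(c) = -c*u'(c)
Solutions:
 u(c) = C1 + C2*erfi(c/2)


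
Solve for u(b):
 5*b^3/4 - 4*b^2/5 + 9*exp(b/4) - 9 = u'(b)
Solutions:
 u(b) = C1 + 5*b^4/16 - 4*b^3/15 - 9*b + 36*exp(b/4)


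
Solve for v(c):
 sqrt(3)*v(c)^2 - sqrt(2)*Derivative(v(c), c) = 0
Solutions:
 v(c) = -2/(C1 + sqrt(6)*c)


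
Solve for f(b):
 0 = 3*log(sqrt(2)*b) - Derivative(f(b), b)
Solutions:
 f(b) = C1 + 3*b*log(b) - 3*b + 3*b*log(2)/2


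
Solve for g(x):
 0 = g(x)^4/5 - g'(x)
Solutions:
 g(x) = 5^(1/3)*(-1/(C1 + 3*x))^(1/3)
 g(x) = 5^(1/3)*(-1/(C1 + x))^(1/3)*(-3^(2/3) - 3*3^(1/6)*I)/6
 g(x) = 5^(1/3)*(-1/(C1 + x))^(1/3)*(-3^(2/3) + 3*3^(1/6)*I)/6


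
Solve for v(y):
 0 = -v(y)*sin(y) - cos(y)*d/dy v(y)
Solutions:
 v(y) = C1*cos(y)


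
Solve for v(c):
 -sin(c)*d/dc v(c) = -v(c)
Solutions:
 v(c) = C1*sqrt(cos(c) - 1)/sqrt(cos(c) + 1)


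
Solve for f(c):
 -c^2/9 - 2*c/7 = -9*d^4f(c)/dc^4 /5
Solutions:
 f(c) = C1 + C2*c + C3*c^2 + C4*c^3 + c^6/5832 + c^5/756


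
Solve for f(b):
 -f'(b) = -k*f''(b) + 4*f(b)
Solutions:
 f(b) = C1*exp(b*(1 - sqrt(16*k + 1))/(2*k)) + C2*exp(b*(sqrt(16*k + 1) + 1)/(2*k))


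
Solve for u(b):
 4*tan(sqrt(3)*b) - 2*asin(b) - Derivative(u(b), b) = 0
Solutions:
 u(b) = C1 - 2*b*asin(b) - 2*sqrt(1 - b^2) - 4*sqrt(3)*log(cos(sqrt(3)*b))/3


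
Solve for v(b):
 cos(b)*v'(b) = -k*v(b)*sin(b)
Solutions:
 v(b) = C1*exp(k*log(cos(b)))


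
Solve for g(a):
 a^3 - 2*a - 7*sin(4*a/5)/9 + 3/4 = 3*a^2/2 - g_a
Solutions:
 g(a) = C1 - a^4/4 + a^3/2 + a^2 - 3*a/4 - 35*cos(4*a/5)/36


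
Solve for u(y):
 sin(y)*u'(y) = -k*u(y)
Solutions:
 u(y) = C1*exp(k*(-log(cos(y) - 1) + log(cos(y) + 1))/2)


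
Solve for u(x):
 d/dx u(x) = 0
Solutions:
 u(x) = C1


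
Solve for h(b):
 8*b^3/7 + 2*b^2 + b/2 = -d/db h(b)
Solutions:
 h(b) = C1 - 2*b^4/7 - 2*b^3/3 - b^2/4


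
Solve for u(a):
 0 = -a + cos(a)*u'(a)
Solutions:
 u(a) = C1 + Integral(a/cos(a), a)


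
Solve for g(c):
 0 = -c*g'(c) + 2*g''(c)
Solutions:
 g(c) = C1 + C2*erfi(c/2)


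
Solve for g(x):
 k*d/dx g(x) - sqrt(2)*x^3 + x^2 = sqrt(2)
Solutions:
 g(x) = C1 + sqrt(2)*x^4/(4*k) - x^3/(3*k) + sqrt(2)*x/k


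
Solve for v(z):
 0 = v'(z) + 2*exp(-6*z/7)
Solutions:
 v(z) = C1 + 7*exp(-6*z/7)/3


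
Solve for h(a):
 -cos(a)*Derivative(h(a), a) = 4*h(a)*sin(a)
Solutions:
 h(a) = C1*cos(a)^4


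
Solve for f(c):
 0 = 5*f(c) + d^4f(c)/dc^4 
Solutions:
 f(c) = (C1*sin(sqrt(2)*5^(1/4)*c/2) + C2*cos(sqrt(2)*5^(1/4)*c/2))*exp(-sqrt(2)*5^(1/4)*c/2) + (C3*sin(sqrt(2)*5^(1/4)*c/2) + C4*cos(sqrt(2)*5^(1/4)*c/2))*exp(sqrt(2)*5^(1/4)*c/2)


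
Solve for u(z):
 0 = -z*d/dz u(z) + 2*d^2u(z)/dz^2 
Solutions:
 u(z) = C1 + C2*erfi(z/2)


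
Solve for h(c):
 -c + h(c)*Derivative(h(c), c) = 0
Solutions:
 h(c) = -sqrt(C1 + c^2)
 h(c) = sqrt(C1 + c^2)


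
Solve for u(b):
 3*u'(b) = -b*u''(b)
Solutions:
 u(b) = C1 + C2/b^2


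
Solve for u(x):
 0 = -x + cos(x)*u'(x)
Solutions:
 u(x) = C1 + Integral(x/cos(x), x)


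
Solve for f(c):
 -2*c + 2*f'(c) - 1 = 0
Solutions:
 f(c) = C1 + c^2/2 + c/2


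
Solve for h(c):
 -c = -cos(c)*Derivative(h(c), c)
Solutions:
 h(c) = C1 + Integral(c/cos(c), c)


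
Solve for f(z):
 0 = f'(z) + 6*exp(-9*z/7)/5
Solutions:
 f(z) = C1 + 14*exp(-9*z/7)/15


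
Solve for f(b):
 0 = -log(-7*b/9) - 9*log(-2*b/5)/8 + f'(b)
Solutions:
 f(b) = C1 + 17*b*log(-b)/8 + b*(-2*log(15) - 17/8 + log(2)/8 + 7*log(5)/8 + log(14))


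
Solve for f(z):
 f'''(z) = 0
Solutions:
 f(z) = C1 + C2*z + C3*z^2


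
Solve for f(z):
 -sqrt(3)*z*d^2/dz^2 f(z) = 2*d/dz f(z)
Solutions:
 f(z) = C1 + C2*z^(1 - 2*sqrt(3)/3)


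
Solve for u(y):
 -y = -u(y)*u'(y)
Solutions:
 u(y) = -sqrt(C1 + y^2)
 u(y) = sqrt(C1 + y^2)


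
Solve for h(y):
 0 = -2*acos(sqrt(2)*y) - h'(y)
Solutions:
 h(y) = C1 - 2*y*acos(sqrt(2)*y) + sqrt(2)*sqrt(1 - 2*y^2)


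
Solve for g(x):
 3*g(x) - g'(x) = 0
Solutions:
 g(x) = C1*exp(3*x)


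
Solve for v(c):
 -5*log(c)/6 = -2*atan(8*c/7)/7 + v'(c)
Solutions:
 v(c) = C1 - 5*c*log(c)/6 + 2*c*atan(8*c/7)/7 + 5*c/6 - log(64*c^2 + 49)/8


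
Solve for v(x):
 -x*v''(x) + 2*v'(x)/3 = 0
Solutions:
 v(x) = C1 + C2*x^(5/3)


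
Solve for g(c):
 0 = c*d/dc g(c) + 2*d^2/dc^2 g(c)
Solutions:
 g(c) = C1 + C2*erf(c/2)


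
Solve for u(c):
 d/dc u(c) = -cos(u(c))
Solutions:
 u(c) = pi - asin((C1 + exp(2*c))/(C1 - exp(2*c)))
 u(c) = asin((C1 + exp(2*c))/(C1 - exp(2*c)))


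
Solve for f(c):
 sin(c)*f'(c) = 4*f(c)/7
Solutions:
 f(c) = C1*(cos(c) - 1)^(2/7)/(cos(c) + 1)^(2/7)


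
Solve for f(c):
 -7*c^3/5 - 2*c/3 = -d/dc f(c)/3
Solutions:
 f(c) = C1 + 21*c^4/20 + c^2


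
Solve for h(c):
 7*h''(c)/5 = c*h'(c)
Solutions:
 h(c) = C1 + C2*erfi(sqrt(70)*c/14)


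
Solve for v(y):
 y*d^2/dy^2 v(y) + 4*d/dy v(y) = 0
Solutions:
 v(y) = C1 + C2/y^3


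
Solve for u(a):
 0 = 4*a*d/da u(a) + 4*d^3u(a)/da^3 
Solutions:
 u(a) = C1 + Integral(C2*airyai(-a) + C3*airybi(-a), a)


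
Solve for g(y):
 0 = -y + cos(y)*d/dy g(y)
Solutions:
 g(y) = C1 + Integral(y/cos(y), y)


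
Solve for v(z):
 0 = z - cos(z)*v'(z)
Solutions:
 v(z) = C1 + Integral(z/cos(z), z)


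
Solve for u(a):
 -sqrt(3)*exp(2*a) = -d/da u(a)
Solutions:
 u(a) = C1 + sqrt(3)*exp(2*a)/2


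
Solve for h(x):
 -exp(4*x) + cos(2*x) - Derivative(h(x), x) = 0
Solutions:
 h(x) = C1 - exp(4*x)/4 + sin(2*x)/2


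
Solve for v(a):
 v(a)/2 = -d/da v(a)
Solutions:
 v(a) = C1*exp(-a/2)


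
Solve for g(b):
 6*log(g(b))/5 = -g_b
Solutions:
 Integral(1/log(_y), (_y, g(b))) = C1 - 6*b/5


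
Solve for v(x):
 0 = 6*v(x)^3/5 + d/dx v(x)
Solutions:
 v(x) = -sqrt(10)*sqrt(-1/(C1 - 6*x))/2
 v(x) = sqrt(10)*sqrt(-1/(C1 - 6*x))/2


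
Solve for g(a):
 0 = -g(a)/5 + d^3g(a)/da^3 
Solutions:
 g(a) = C3*exp(5^(2/3)*a/5) + (C1*sin(sqrt(3)*5^(2/3)*a/10) + C2*cos(sqrt(3)*5^(2/3)*a/10))*exp(-5^(2/3)*a/10)


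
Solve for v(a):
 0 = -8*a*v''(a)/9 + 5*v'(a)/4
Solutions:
 v(a) = C1 + C2*a^(77/32)


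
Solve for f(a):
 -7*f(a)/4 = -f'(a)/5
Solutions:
 f(a) = C1*exp(35*a/4)


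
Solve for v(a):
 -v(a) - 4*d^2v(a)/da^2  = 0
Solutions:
 v(a) = C1*sin(a/2) + C2*cos(a/2)


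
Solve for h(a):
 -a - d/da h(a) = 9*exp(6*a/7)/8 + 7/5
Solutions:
 h(a) = C1 - a^2/2 - 7*a/5 - 21*exp(6*a/7)/16


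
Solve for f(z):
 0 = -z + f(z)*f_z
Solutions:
 f(z) = -sqrt(C1 + z^2)
 f(z) = sqrt(C1 + z^2)


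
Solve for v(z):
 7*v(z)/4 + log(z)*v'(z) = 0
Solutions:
 v(z) = C1*exp(-7*Integral(1/log(z), z)/4)


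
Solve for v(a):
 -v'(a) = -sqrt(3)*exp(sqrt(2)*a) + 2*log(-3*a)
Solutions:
 v(a) = C1 - 2*a*log(-a) + 2*a*(1 - log(3)) + sqrt(6)*exp(sqrt(2)*a)/2


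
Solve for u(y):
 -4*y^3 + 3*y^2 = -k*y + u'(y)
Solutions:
 u(y) = C1 + k*y^2/2 - y^4 + y^3


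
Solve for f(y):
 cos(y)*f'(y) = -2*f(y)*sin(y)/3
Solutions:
 f(y) = C1*cos(y)^(2/3)


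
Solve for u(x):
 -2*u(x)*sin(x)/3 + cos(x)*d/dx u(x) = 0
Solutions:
 u(x) = C1/cos(x)^(2/3)


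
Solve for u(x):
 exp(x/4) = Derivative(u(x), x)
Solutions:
 u(x) = C1 + 4*exp(x/4)


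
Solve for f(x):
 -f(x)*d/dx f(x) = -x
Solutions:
 f(x) = -sqrt(C1 + x^2)
 f(x) = sqrt(C1 + x^2)


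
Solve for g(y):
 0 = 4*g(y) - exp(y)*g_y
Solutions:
 g(y) = C1*exp(-4*exp(-y))


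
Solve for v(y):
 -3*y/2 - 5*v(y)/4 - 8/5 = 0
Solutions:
 v(y) = -6*y/5 - 32/25


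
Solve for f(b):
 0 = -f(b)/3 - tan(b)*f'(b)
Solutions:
 f(b) = C1/sin(b)^(1/3)


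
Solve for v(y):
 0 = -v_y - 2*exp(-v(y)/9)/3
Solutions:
 v(y) = 9*log(C1 - 2*y/27)


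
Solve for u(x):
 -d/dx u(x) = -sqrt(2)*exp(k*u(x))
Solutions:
 u(x) = Piecewise((log(-1/(C1*k + sqrt(2)*k*x))/k, Ne(k, 0)), (nan, True))
 u(x) = Piecewise((C1 + sqrt(2)*x, Eq(k, 0)), (nan, True))


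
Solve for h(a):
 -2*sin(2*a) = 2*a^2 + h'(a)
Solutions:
 h(a) = C1 - 2*a^3/3 + cos(2*a)


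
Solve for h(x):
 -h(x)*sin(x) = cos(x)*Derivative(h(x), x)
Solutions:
 h(x) = C1*cos(x)


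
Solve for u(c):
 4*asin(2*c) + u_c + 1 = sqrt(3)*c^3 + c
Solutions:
 u(c) = C1 + sqrt(3)*c^4/4 + c^2/2 - 4*c*asin(2*c) - c - 2*sqrt(1 - 4*c^2)


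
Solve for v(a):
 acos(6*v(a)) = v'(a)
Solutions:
 Integral(1/acos(6*_y), (_y, v(a))) = C1 + a


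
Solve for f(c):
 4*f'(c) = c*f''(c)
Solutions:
 f(c) = C1 + C2*c^5


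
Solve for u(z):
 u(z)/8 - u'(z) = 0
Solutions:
 u(z) = C1*exp(z/8)


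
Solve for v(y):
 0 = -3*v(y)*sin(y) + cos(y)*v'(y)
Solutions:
 v(y) = C1/cos(y)^3


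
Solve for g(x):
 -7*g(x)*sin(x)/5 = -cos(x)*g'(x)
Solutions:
 g(x) = C1/cos(x)^(7/5)


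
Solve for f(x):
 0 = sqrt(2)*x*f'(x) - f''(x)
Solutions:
 f(x) = C1 + C2*erfi(2^(3/4)*x/2)


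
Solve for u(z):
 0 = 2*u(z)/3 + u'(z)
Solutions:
 u(z) = C1*exp(-2*z/3)


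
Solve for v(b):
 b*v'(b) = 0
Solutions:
 v(b) = C1


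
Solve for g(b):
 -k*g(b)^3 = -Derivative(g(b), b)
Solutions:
 g(b) = -sqrt(2)*sqrt(-1/(C1 + b*k))/2
 g(b) = sqrt(2)*sqrt(-1/(C1 + b*k))/2


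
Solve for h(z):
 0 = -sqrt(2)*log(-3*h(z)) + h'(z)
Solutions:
 -sqrt(2)*Integral(1/(log(-_y) + log(3)), (_y, h(z)))/2 = C1 - z


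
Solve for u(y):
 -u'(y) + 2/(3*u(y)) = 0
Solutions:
 u(y) = -sqrt(C1 + 12*y)/3
 u(y) = sqrt(C1 + 12*y)/3


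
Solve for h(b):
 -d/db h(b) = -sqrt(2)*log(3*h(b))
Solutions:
 -sqrt(2)*Integral(1/(log(_y) + log(3)), (_y, h(b)))/2 = C1 - b


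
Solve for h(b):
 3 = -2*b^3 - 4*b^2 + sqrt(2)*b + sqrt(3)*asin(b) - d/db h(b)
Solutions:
 h(b) = C1 - b^4/2 - 4*b^3/3 + sqrt(2)*b^2/2 - 3*b + sqrt(3)*(b*asin(b) + sqrt(1 - b^2))


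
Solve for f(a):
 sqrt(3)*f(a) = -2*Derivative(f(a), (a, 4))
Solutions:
 f(a) = (C1*sin(2^(1/4)*3^(1/8)*a/2) + C2*cos(2^(1/4)*3^(1/8)*a/2))*exp(-2^(1/4)*3^(1/8)*a/2) + (C3*sin(2^(1/4)*3^(1/8)*a/2) + C4*cos(2^(1/4)*3^(1/8)*a/2))*exp(2^(1/4)*3^(1/8)*a/2)


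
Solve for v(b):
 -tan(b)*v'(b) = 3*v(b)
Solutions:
 v(b) = C1/sin(b)^3


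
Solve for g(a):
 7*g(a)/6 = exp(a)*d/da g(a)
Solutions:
 g(a) = C1*exp(-7*exp(-a)/6)


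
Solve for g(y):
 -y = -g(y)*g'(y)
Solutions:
 g(y) = -sqrt(C1 + y^2)
 g(y) = sqrt(C1 + y^2)


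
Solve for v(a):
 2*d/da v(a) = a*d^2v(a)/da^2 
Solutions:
 v(a) = C1 + C2*a^3


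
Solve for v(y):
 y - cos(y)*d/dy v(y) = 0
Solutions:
 v(y) = C1 + Integral(y/cos(y), y)


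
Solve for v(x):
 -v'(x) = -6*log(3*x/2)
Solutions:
 v(x) = C1 + 6*x*log(x) - 6*x + x*log(729/64)


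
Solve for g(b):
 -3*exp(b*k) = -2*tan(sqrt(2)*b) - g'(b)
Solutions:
 g(b) = C1 + 3*Piecewise((exp(b*k)/k, Ne(k, 0)), (b, True)) + sqrt(2)*log(cos(sqrt(2)*b))


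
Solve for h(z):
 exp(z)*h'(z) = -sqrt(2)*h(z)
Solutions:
 h(z) = C1*exp(sqrt(2)*exp(-z))


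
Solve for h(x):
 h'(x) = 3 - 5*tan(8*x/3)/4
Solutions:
 h(x) = C1 + 3*x + 15*log(cos(8*x/3))/32


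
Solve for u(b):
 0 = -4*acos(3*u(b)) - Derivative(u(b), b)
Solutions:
 Integral(1/acos(3*_y), (_y, u(b))) = C1 - 4*b


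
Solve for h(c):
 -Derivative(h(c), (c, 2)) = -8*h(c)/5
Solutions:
 h(c) = C1*exp(-2*sqrt(10)*c/5) + C2*exp(2*sqrt(10)*c/5)


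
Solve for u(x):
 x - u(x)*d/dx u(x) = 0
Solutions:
 u(x) = -sqrt(C1 + x^2)
 u(x) = sqrt(C1 + x^2)


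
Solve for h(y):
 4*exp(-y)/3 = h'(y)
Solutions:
 h(y) = C1 - 4*exp(-y)/3


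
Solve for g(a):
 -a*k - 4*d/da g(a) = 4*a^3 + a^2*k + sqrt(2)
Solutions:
 g(a) = C1 - a^4/4 - a^3*k/12 - a^2*k/8 - sqrt(2)*a/4


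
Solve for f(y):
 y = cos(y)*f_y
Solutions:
 f(y) = C1 + Integral(y/cos(y), y)


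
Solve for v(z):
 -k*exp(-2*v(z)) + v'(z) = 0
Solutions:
 v(z) = log(-sqrt(C1 + 2*k*z))
 v(z) = log(C1 + 2*k*z)/2


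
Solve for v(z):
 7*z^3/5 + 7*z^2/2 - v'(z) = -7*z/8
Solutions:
 v(z) = C1 + 7*z^4/20 + 7*z^3/6 + 7*z^2/16


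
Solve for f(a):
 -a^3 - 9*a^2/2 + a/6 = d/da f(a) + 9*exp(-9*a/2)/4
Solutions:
 f(a) = C1 - a^4/4 - 3*a^3/2 + a^2/12 + exp(-9*a/2)/2


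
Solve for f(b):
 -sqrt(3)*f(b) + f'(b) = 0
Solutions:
 f(b) = C1*exp(sqrt(3)*b)


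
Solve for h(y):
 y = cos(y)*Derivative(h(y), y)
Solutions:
 h(y) = C1 + Integral(y/cos(y), y)


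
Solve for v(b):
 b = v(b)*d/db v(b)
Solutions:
 v(b) = -sqrt(C1 + b^2)
 v(b) = sqrt(C1 + b^2)


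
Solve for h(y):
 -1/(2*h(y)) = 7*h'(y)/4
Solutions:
 h(y) = -sqrt(C1 - 28*y)/7
 h(y) = sqrt(C1 - 28*y)/7


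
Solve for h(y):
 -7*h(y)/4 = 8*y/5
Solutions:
 h(y) = -32*y/35


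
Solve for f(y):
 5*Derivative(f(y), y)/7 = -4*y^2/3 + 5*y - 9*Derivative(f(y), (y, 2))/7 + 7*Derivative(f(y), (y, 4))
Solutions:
 f(y) = C1 + C2*exp(-2^(1/3)*y*(6/(sqrt(1117) + 35)^(1/3) + 2^(1/3)*(sqrt(1117) + 35)^(1/3))/28)*sin(2^(1/3)*sqrt(3)*y*(-2^(1/3)*(sqrt(1117) + 35)^(1/3) + 6/(sqrt(1117) + 35)^(1/3))/28) + C3*exp(-2^(1/3)*y*(6/(sqrt(1117) + 35)^(1/3) + 2^(1/3)*(sqrt(1117) + 35)^(1/3))/28)*cos(2^(1/3)*sqrt(3)*y*(-2^(1/3)*(sqrt(1117) + 35)^(1/3) + 6/(sqrt(1117) + 35)^(1/3))/28) + C4*exp(2^(1/3)*y*(6/(sqrt(1117) + 35)^(1/3) + 2^(1/3)*(sqrt(1117) + 35)^(1/3))/14) - 28*y^3/45 + 343*y^2/50 - 3087*y/125


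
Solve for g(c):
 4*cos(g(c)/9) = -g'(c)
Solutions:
 4*c - 9*log(sin(g(c)/9) - 1)/2 + 9*log(sin(g(c)/9) + 1)/2 = C1


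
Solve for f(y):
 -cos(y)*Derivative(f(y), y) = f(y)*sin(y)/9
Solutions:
 f(y) = C1*cos(y)^(1/9)


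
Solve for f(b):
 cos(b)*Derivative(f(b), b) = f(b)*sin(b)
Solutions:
 f(b) = C1/cos(b)


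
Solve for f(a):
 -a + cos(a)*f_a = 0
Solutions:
 f(a) = C1 + Integral(a/cos(a), a)


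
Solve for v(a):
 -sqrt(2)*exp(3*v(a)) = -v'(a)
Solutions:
 v(a) = log(-1/(C1 + 3*sqrt(2)*a))/3
 v(a) = log((-1/(C1 + sqrt(2)*a))^(1/3)*(-3^(2/3) - 3*3^(1/6)*I)/6)
 v(a) = log((-1/(C1 + sqrt(2)*a))^(1/3)*(-3^(2/3) + 3*3^(1/6)*I)/6)


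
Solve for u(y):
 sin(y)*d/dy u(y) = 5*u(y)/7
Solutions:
 u(y) = C1*(cos(y) - 1)^(5/14)/(cos(y) + 1)^(5/14)


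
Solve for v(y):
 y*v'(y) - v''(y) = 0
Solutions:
 v(y) = C1 + C2*erfi(sqrt(2)*y/2)


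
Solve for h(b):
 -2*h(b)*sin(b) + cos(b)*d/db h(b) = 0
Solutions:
 h(b) = C1/cos(b)^2


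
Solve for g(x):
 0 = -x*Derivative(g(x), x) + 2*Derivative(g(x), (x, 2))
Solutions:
 g(x) = C1 + C2*erfi(x/2)


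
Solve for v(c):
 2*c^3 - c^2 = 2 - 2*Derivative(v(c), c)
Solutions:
 v(c) = C1 - c^4/4 + c^3/6 + c


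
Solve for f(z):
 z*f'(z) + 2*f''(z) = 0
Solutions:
 f(z) = C1 + C2*erf(z/2)


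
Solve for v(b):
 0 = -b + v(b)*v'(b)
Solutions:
 v(b) = -sqrt(C1 + b^2)
 v(b) = sqrt(C1 + b^2)


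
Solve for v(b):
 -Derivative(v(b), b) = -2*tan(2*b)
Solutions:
 v(b) = C1 - log(cos(2*b))


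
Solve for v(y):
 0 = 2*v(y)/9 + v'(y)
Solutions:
 v(y) = C1*exp(-2*y/9)


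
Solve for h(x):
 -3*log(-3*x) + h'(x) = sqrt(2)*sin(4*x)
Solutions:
 h(x) = C1 + 3*x*log(-x) - 3*x + 3*x*log(3) - sqrt(2)*cos(4*x)/4


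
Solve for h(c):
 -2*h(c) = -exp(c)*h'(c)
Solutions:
 h(c) = C1*exp(-2*exp(-c))


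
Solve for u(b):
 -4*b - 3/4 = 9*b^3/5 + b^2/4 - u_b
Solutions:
 u(b) = C1 + 9*b^4/20 + b^3/12 + 2*b^2 + 3*b/4


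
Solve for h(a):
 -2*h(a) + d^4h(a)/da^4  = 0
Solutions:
 h(a) = C1*exp(-2^(1/4)*a) + C2*exp(2^(1/4)*a) + C3*sin(2^(1/4)*a) + C4*cos(2^(1/4)*a)


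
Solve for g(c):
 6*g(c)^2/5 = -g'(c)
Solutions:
 g(c) = 5/(C1 + 6*c)


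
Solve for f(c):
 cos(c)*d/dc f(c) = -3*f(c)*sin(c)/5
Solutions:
 f(c) = C1*cos(c)^(3/5)


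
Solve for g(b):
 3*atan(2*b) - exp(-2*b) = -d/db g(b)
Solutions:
 g(b) = C1 - 3*b*atan(2*b) + 3*log(4*b^2 + 1)/4 - exp(-2*b)/2


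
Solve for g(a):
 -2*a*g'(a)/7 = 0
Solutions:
 g(a) = C1


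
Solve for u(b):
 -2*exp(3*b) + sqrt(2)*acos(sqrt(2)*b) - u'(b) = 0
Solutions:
 u(b) = C1 + sqrt(2)*(b*acos(sqrt(2)*b) - sqrt(2)*sqrt(1 - 2*b^2)/2) - 2*exp(3*b)/3


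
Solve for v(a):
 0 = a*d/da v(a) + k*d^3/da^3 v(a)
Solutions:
 v(a) = C1 + Integral(C2*airyai(a*(-1/k)^(1/3)) + C3*airybi(a*(-1/k)^(1/3)), a)


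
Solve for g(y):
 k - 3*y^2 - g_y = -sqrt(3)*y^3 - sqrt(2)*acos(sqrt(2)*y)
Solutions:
 g(y) = C1 + k*y + sqrt(3)*y^4/4 - y^3 + sqrt(2)*(y*acos(sqrt(2)*y) - sqrt(2)*sqrt(1 - 2*y^2)/2)


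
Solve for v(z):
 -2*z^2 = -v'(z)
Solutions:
 v(z) = C1 + 2*z^3/3


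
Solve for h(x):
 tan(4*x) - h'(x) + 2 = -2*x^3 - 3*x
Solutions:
 h(x) = C1 + x^4/2 + 3*x^2/2 + 2*x - log(cos(4*x))/4


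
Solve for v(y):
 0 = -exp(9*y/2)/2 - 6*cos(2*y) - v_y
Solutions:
 v(y) = C1 - exp(9*y/2)/9 - 3*sin(2*y)


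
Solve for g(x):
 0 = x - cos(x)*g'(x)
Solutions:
 g(x) = C1 + Integral(x/cos(x), x)


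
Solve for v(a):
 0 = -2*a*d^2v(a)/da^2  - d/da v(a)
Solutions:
 v(a) = C1 + C2*sqrt(a)


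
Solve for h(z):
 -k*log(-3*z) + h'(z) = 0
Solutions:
 h(z) = C1 + k*z*log(-z) + k*z*(-1 + log(3))


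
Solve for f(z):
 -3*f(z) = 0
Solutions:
 f(z) = 0


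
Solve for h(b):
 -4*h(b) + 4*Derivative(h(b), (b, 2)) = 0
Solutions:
 h(b) = C1*exp(-b) + C2*exp(b)


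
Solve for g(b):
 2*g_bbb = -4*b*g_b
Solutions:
 g(b) = C1 + Integral(C2*airyai(-2^(1/3)*b) + C3*airybi(-2^(1/3)*b), b)


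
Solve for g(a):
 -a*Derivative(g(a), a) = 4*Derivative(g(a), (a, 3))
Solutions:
 g(a) = C1 + Integral(C2*airyai(-2^(1/3)*a/2) + C3*airybi(-2^(1/3)*a/2), a)


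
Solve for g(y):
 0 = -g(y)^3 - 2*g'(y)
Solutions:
 g(y) = -sqrt(-1/(C1 - y))
 g(y) = sqrt(-1/(C1 - y))


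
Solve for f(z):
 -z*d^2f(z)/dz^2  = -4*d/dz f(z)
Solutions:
 f(z) = C1 + C2*z^5


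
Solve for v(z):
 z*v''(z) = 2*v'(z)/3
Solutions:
 v(z) = C1 + C2*z^(5/3)


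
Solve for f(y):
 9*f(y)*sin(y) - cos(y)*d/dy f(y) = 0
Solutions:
 f(y) = C1/cos(y)^9


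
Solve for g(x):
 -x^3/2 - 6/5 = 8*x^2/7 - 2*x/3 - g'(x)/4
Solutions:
 g(x) = C1 + x^4/2 + 32*x^3/21 - 4*x^2/3 + 24*x/5


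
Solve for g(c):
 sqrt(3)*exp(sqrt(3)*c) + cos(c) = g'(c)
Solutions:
 g(c) = C1 + exp(sqrt(3)*c) + sin(c)


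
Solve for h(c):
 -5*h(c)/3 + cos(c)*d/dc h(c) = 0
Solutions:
 h(c) = C1*(sin(c) + 1)^(5/6)/(sin(c) - 1)^(5/6)


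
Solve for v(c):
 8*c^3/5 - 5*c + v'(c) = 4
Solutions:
 v(c) = C1 - 2*c^4/5 + 5*c^2/2 + 4*c


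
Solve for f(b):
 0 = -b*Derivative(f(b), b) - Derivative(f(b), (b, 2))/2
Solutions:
 f(b) = C1 + C2*erf(b)


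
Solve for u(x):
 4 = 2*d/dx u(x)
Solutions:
 u(x) = C1 + 2*x


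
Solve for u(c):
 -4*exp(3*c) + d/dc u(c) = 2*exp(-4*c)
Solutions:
 u(c) = C1 + 4*exp(3*c)/3 - exp(-4*c)/2


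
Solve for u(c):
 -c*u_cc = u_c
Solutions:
 u(c) = C1 + C2*log(c)


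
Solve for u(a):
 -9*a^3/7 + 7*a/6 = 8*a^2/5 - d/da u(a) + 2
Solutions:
 u(a) = C1 + 9*a^4/28 + 8*a^3/15 - 7*a^2/12 + 2*a


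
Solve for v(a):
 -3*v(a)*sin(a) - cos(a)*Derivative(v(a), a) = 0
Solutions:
 v(a) = C1*cos(a)^3


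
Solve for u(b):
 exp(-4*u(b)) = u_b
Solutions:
 u(b) = log(-I*(C1 + 4*b)^(1/4))
 u(b) = log(I*(C1 + 4*b)^(1/4))
 u(b) = log(-(C1 + 4*b)^(1/4))
 u(b) = log(C1 + 4*b)/4


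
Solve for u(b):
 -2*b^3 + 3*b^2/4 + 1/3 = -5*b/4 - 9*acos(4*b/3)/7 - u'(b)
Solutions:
 u(b) = C1 + b^4/2 - b^3/4 - 5*b^2/8 - 9*b*acos(4*b/3)/7 - b/3 + 9*sqrt(9 - 16*b^2)/28


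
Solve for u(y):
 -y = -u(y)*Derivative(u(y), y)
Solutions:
 u(y) = -sqrt(C1 + y^2)
 u(y) = sqrt(C1 + y^2)


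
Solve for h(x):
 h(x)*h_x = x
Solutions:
 h(x) = -sqrt(C1 + x^2)
 h(x) = sqrt(C1 + x^2)


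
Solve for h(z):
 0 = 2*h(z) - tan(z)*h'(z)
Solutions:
 h(z) = C1*sin(z)^2


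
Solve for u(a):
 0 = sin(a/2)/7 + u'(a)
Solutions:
 u(a) = C1 + 2*cos(a/2)/7


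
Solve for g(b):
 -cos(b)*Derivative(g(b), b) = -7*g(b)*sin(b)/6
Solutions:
 g(b) = C1/cos(b)^(7/6)


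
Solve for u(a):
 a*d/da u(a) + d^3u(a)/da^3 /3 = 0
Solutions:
 u(a) = C1 + Integral(C2*airyai(-3^(1/3)*a) + C3*airybi(-3^(1/3)*a), a)


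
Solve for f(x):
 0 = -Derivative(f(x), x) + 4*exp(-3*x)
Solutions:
 f(x) = C1 - 4*exp(-3*x)/3


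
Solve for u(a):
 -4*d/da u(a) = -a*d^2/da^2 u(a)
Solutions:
 u(a) = C1 + C2*a^5


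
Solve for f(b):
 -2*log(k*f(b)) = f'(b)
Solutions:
 Integral(1/log(_y*k), (_y, f(b))) = C1 - 2*b


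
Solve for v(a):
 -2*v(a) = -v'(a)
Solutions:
 v(a) = C1*exp(2*a)


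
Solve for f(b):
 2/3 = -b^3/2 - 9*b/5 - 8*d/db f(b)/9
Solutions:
 f(b) = C1 - 9*b^4/64 - 81*b^2/80 - 3*b/4


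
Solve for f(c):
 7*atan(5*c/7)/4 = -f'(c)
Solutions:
 f(c) = C1 - 7*c*atan(5*c/7)/4 + 49*log(25*c^2 + 49)/40


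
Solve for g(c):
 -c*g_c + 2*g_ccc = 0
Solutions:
 g(c) = C1 + Integral(C2*airyai(2^(2/3)*c/2) + C3*airybi(2^(2/3)*c/2), c)


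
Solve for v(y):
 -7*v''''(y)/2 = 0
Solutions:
 v(y) = C1 + C2*y + C3*y^2 + C4*y^3


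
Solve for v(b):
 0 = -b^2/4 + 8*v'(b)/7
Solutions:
 v(b) = C1 + 7*b^3/96


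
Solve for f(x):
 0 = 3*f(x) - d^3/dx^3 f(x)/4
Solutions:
 f(x) = C3*exp(12^(1/3)*x) + (C1*sin(2^(2/3)*3^(5/6)*x/2) + C2*cos(2^(2/3)*3^(5/6)*x/2))*exp(-12^(1/3)*x/2)


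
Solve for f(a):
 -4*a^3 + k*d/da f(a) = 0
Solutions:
 f(a) = C1 + a^4/k


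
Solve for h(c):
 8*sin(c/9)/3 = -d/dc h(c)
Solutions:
 h(c) = C1 + 24*cos(c/9)


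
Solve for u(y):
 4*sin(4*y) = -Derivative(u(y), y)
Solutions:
 u(y) = C1 + cos(4*y)


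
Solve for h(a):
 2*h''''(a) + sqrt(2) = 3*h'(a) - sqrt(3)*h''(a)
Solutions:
 h(a) = C1 + C2*exp(-a*(-2^(2/3)*3^(5/6)/(9 + sqrt(2*sqrt(3) + 81))^(1/3) + 18^(1/3)*(9 + sqrt(2*sqrt(3) + 81))^(1/3))/12)*sin(a*(12^(1/3)/(9 + sqrt(2*sqrt(3) + 81))^(1/3) + 2^(1/3)*3^(1/6)*(9 + sqrt(2*sqrt(3) + 81))^(1/3))/4) + C3*exp(-a*(-2^(2/3)*3^(5/6)/(9 + sqrt(2*sqrt(3) + 81))^(1/3) + 18^(1/3)*(9 + sqrt(2*sqrt(3) + 81))^(1/3))/12)*cos(a*(12^(1/3)/(9 + sqrt(2*sqrt(3) + 81))^(1/3) + 2^(1/3)*3^(1/6)*(9 + sqrt(2*sqrt(3) + 81))^(1/3))/4) + C4*exp(a*(-2^(2/3)*3^(5/6)/(9 + sqrt(2*sqrt(3) + 81))^(1/3) + 18^(1/3)*(9 + sqrt(2*sqrt(3) + 81))^(1/3))/6) + sqrt(2)*a/3


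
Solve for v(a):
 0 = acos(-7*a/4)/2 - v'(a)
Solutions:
 v(a) = C1 + a*acos(-7*a/4)/2 + sqrt(16 - 49*a^2)/14


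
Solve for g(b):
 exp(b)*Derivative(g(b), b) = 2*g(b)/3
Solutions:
 g(b) = C1*exp(-2*exp(-b)/3)


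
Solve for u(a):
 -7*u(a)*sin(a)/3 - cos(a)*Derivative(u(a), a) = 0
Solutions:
 u(a) = C1*cos(a)^(7/3)


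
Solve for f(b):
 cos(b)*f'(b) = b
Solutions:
 f(b) = C1 + Integral(b/cos(b), b)


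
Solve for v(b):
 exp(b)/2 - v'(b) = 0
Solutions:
 v(b) = C1 + exp(b)/2


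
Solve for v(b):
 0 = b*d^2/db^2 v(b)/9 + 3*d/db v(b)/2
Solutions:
 v(b) = C1 + C2/b^(25/2)


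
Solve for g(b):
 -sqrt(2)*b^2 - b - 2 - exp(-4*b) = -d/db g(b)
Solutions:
 g(b) = C1 + sqrt(2)*b^3/3 + b^2/2 + 2*b - exp(-4*b)/4


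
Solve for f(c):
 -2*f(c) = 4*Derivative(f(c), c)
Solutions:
 f(c) = C1*exp(-c/2)


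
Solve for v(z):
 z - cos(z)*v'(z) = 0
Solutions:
 v(z) = C1 + Integral(z/cos(z), z)


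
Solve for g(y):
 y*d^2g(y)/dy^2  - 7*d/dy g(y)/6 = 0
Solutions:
 g(y) = C1 + C2*y^(13/6)


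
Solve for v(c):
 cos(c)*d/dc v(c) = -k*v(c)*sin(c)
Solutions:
 v(c) = C1*exp(k*log(cos(c)))


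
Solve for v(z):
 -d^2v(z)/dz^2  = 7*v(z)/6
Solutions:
 v(z) = C1*sin(sqrt(42)*z/6) + C2*cos(sqrt(42)*z/6)
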